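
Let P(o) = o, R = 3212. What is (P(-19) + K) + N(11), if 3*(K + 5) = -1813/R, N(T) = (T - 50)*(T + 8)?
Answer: -7373353/9636 ≈ -765.19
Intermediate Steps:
N(T) = (-50 + T)*(8 + T)
K = -49993/9636 (K = -5 + (-1813/3212)/3 = -5 + (-1813*1/3212)/3 = -5 + (1/3)*(-1813/3212) = -5 - 1813/9636 = -49993/9636 ≈ -5.1881)
(P(-19) + K) + N(11) = (-19 - 49993/9636) + (-400 + 11**2 - 42*11) = -233077/9636 + (-400 + 121 - 462) = -233077/9636 - 741 = -7373353/9636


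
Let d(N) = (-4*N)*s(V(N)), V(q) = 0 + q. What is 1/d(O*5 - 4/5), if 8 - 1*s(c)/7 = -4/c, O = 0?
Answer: 5/336 ≈ 0.014881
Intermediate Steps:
V(q) = q
s(c) = 56 + 28/c (s(c) = 56 - (-28)/c = 56 + 28/c)
d(N) = -4*N*(56 + 28/N) (d(N) = (-4*N)*(56 + 28/N) = -4*N*(56 + 28/N))
1/d(O*5 - 4/5) = 1/(-112 - 224*(0*5 - 4/5)) = 1/(-112 - 224*(0 - 4*⅕)) = 1/(-112 - 224*(0 - ⅘)) = 1/(-112 - 224*(-⅘)) = 1/(-112 + 896/5) = 1/(336/5) = 5/336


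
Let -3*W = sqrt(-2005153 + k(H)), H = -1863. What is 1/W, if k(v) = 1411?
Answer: I*sqrt(222638)/222638 ≈ 0.0021193*I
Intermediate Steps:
W = -I*sqrt(222638) (W = -sqrt(-2005153 + 1411)/3 = -I*sqrt(222638) ≈ -471.85*I)
1/W = 1/(-I*sqrt(222638)) = I*sqrt(222638)/222638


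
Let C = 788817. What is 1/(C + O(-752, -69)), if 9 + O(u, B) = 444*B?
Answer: 1/758172 ≈ 1.3190e-6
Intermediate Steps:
O(u, B) = -9 + 444*B
1/(C + O(-752, -69)) = 1/(788817 + (-9 + 444*(-69))) = 1/(788817 + (-9 - 30636)) = 1/(788817 - 30645) = 1/758172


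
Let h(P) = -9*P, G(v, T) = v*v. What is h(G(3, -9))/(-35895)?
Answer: 27/11965 ≈ 0.0022566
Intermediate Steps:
G(v, T) = v²
h(G(3, -9))/(-35895) = -9*3²/(-35895) = -9*9*(-1/35895) = -81*(-1/35895) = 27/11965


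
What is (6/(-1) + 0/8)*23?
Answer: -138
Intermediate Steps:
(6/(-1) + 0/8)*23 = (6*(-1) + 0*(1/8))*23 = (-6 + 0)*23 = -6*23 = -138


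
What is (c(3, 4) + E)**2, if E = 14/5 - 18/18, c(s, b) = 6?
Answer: 1521/25 ≈ 60.840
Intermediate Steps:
E = 9/5 (E = 14*(1/5) - 18*1/18 = 14/5 - 1 = 9/5 ≈ 1.8000)
(c(3, 4) + E)**2 = (6 + 9/5)**2 = (39/5)**2 = 1521/25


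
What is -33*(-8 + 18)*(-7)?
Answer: 2310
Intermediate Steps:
-33*(-8 + 18)*(-7) = -330*(-7) = -33*(-70) = 2310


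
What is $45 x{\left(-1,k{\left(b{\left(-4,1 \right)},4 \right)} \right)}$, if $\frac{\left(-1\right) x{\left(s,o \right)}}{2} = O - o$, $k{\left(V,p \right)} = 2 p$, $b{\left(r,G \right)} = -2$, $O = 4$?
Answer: $360$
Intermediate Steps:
$x{\left(s,o \right)} = -8 + 2 o$ ($x{\left(s,o \right)} = - 2 \left(4 - o\right) = -8 + 2 o$)
$45 x{\left(-1,k{\left(b{\left(-4,1 \right)},4 \right)} \right)} = 45 \left(-8 + 2 \cdot 2 \cdot 4\right) = 45 \left(-8 + 2 \cdot 8\right) = 45 \left(-8 + 16\right) = 45 \cdot 8 = 360$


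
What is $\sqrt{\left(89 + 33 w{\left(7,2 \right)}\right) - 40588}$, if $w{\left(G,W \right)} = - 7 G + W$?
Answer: $145 i \sqrt{2} \approx 205.06 i$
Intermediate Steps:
$w{\left(G,W \right)} = W - 7 G$
$\sqrt{\left(89 + 33 w{\left(7,2 \right)}\right) - 40588} = \sqrt{\left(89 + 33 \left(2 - 49\right)\right) - 40588} = \sqrt{\left(89 + 33 \left(-47\right)\right) - 40588} = \sqrt{\left(89 - 1551\right) - 40588} = \sqrt{-1462 - 40588} = \sqrt{-42050} = 145 i \sqrt{2}$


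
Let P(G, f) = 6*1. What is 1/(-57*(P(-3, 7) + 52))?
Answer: -1/3306 ≈ -0.00030248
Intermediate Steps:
P(G, f) = 6
1/(-57*(P(-3, 7) + 52)) = 1/(-57*(6 + 52)) = 1/(-57*58) = 1/(-3306) = -1/3306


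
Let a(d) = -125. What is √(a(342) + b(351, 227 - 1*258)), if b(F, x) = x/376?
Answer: I*√4420914/188 ≈ 11.184*I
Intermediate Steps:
b(F, x) = x/376 (b(F, x) = x*(1/376) = x/376)
√(a(342) + b(351, 227 - 1*258)) = √(-125 + (227 - 1*258)/376) = √(-125 + (227 - 258)/376) = √(-125 + (1/376)*(-31)) = √(-125 - 31/376) = √(-47031/376) = I*√4420914/188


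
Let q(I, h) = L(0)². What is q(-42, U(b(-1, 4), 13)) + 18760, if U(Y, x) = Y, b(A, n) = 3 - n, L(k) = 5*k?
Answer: 18760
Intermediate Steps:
q(I, h) = 0 (q(I, h) = (5*0)² = 0² = 0)
q(-42, U(b(-1, 4), 13)) + 18760 = 0 + 18760 = 18760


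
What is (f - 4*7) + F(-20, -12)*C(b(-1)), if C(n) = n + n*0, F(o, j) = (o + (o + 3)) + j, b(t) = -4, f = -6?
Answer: 162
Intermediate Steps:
F(o, j) = 3 + j + 2*o (F(o, j) = (o + (3 + o)) + j = (3 + 2*o) + j = 3 + j + 2*o)
C(n) = n (C(n) = n + 0 = n)
(f - 4*7) + F(-20, -12)*C(b(-1)) = (-6 - 4*7) + (3 - 12 + 2*(-20))*(-4) = (-6 - 28) + (3 - 12 - 40)*(-4) = -34 - 49*(-4) = -34 + 196 = 162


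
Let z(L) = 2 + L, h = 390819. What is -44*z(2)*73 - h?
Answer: -403667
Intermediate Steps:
-44*z(2)*73 - h = -44*(2 + 2)*73 - 1*390819 = -44*4*73 - 390819 = -176*73 - 390819 = -12848 - 390819 = -403667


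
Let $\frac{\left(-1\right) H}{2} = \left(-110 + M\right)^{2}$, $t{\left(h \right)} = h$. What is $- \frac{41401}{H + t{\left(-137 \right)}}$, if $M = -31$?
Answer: $\frac{41401}{39899} \approx 1.0376$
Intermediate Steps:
$H = -39762$ ($H = - 2 \left(-110 - 31\right)^{2} = - 2 \left(-141\right)^{2} = \left(-2\right) 19881 = -39762$)
$- \frac{41401}{H + t{\left(-137 \right)}} = - \frac{41401}{-39762 - 137} = - \frac{41401}{-39899} = \left(-41401\right) \left(- \frac{1}{39899}\right) = \frac{41401}{39899}$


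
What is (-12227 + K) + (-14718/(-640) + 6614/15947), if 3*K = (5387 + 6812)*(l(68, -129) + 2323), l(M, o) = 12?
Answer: 145171558682719/15309120 ≈ 9.4827e+6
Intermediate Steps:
K = 28484665/3 (K = ((5387 + 6812)*(12 + 2323))/3 = (12199*2335)/3 = (⅓)*28484665 = 28484665/3 ≈ 9.4949e+6)
(-12227 + K) + (-14718/(-640) + 6614/15947) = (-12227 + 28484665/3) + (-14718/(-640) + 6614/15947) = 28447984/3 + (-14718*(-1/640) + 6614*(1/15947)) = 28447984/3 + (7359/320 + 6614/15947) = 28447984/3 + 119470453/5103040 = 145171558682719/15309120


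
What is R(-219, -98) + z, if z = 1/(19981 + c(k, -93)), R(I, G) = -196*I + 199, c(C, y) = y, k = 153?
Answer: 857630225/19888 ≈ 43123.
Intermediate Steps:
R(I, G) = 199 - 196*I
z = 1/19888 (z = 1/(19981 - 93) = 1/19888 ≈ 5.0282e-5)
R(-219, -98) + z = (199 - 196*(-219)) + 1/19888 = (199 + 42924) + 1/19888 = 43123 + 1/19888 = 857630225/19888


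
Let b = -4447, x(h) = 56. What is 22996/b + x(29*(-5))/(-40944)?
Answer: -117724657/22759746 ≈ -5.1725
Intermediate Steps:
22996/b + x(29*(-5))/(-40944) = 22996/(-4447) + 56/(-40944) = 22996*(-1/4447) + 56*(-1/40944) = -22996/4447 - 7/5118 = -117724657/22759746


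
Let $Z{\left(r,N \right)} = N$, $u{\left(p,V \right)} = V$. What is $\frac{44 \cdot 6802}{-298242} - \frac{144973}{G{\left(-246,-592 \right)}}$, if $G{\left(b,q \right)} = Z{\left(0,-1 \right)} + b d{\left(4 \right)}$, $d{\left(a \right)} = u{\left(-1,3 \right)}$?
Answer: $\frac{21507931817}{110200419} \approx 195.17$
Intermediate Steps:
$d{\left(a \right)} = 3$
$G{\left(b,q \right)} = -1 + 3 b$ ($G{\left(b,q \right)} = -1 + b 3 = -1 + 3 b$)
$\frac{44 \cdot 6802}{-298242} - \frac{144973}{G{\left(-246,-592 \right)}} = \frac{44 \cdot 6802}{-298242} - \frac{144973}{-1 + 3 \left(-246\right)} = 299288 \left(- \frac{1}{298242}\right) - \frac{144973}{-1 - 738} = - \frac{149644}{149121} - \frac{144973}{-739} = - \frac{149644}{149121} - - \frac{144973}{739} = - \frac{149644}{149121} + \frac{144973}{739} = \frac{21507931817}{110200419}$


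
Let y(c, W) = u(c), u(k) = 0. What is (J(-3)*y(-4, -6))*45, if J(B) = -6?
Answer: 0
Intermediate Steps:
y(c, W) = 0
(J(-3)*y(-4, -6))*45 = -6*0*45 = 0*45 = 0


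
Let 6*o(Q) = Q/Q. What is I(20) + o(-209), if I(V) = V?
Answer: 121/6 ≈ 20.167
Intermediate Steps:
o(Q) = ⅙ (o(Q) = (Q/Q)/6 = (⅙)*1 = ⅙)
I(20) + o(-209) = 20 + ⅙ = 121/6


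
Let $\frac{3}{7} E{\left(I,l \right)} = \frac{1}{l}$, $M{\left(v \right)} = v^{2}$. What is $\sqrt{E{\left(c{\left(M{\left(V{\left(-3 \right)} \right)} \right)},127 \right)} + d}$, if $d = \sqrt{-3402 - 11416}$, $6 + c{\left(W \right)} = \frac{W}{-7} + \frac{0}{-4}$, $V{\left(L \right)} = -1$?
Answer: $\frac{\sqrt{2667 + 145161 i \sqrt{14818}}}{381} \approx 7.8022 + 7.801 i$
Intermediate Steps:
$c{\left(W \right)} = -6 - \frac{W}{7}$ ($c{\left(W \right)} = -6 + \left(\frac{W}{-7} + \frac{0}{-4}\right) = -6 + \left(W \left(- \frac{1}{7}\right) + 0 \left(- \frac{1}{4}\right)\right) = -6 + \left(- \frac{W}{7} + 0\right) = -6 - \frac{W}{7}$)
$E{\left(I,l \right)} = \frac{7}{3 l}$
$d = i \sqrt{14818}$ ($d = \sqrt{-14818} = i \sqrt{14818} \approx 121.73 i$)
$\sqrt{E{\left(c{\left(M{\left(V{\left(-3 \right)} \right)} \right)},127 \right)} + d} = \sqrt{\frac{7}{3 \cdot 127} + i \sqrt{14818}} = \sqrt{\frac{7}{3} \cdot \frac{1}{127} + i \sqrt{14818}} = \sqrt{\frac{7}{381} + i \sqrt{14818}}$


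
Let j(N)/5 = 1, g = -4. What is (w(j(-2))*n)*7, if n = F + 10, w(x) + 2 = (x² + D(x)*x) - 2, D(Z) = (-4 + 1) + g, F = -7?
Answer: -294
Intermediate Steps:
j(N) = 5 (j(N) = 5*1 = 5)
D(Z) = -7 (D(Z) = (-4 + 1) - 4 = -3 - 4 = -7)
w(x) = -4 + x² - 7*x (w(x) = -2 + ((x² - 7*x) - 2) = -2 + (-2 + x² - 7*x) = -4 + x² - 7*x)
n = 3 (n = -7 + 10 = 3)
(w(j(-2))*n)*7 = ((-4 + 5² - 7*5)*3)*7 = ((-4 + 25 - 35)*3)*7 = -14*3*7 = -42*7 = -294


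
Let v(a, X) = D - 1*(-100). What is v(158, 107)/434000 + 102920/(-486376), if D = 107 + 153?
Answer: -139038077/659647450 ≈ -0.21078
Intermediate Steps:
D = 260
v(a, X) = 360 (v(a, X) = 260 - 1*(-100) = 260 + 100 = 360)
v(158, 107)/434000 + 102920/(-486376) = 360/434000 + 102920/(-486376) = 360*(1/434000) + 102920*(-1/486376) = 9/10850 - 12865/60797 = -139038077/659647450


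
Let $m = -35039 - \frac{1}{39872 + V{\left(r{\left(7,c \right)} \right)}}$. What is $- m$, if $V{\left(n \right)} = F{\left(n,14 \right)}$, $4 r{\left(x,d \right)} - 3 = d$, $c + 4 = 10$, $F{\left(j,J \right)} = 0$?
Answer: $\frac{1397075009}{39872} \approx 35039.0$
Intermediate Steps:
$c = 6$ ($c = -4 + 10 = 6$)
$r{\left(x,d \right)} = \frac{3}{4} + \frac{d}{4}$
$V{\left(n \right)} = 0$
$m = - \frac{1397075009}{39872}$ ($m = -35039 - \frac{1}{39872 + 0} = -35039 - \frac{1}{39872} = - \frac{1397075009}{39872} \approx -35039.0$)
$- m = \left(-1\right) \left(- \frac{1397075009}{39872}\right) = \frac{1397075009}{39872}$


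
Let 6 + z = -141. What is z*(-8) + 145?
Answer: 1321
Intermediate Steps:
z = -147 (z = -6 - 141 = -147)
z*(-8) + 145 = -147*(-8) + 145 = 1176 + 145 = 1321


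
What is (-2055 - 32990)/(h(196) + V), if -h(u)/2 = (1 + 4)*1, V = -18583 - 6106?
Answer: 35045/24699 ≈ 1.4189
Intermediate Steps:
V = -24689
h(u) = -10 (h(u) = -2*(1 + 4) = -10)
(-2055 - 32990)/(h(196) + V) = (-2055 - 32990)/(-10 - 24689) = -35045/(-24699) = -35045*(-1/24699) = 35045/24699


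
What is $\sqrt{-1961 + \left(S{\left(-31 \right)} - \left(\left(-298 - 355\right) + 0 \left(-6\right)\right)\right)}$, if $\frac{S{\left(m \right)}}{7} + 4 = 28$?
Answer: $2 i \sqrt{285} \approx 33.764 i$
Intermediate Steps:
$S{\left(m \right)} = 168$ ($S{\left(m \right)} = -28 + 7 \cdot 28 = -28 + 196 = 168$)
$\sqrt{-1961 + \left(S{\left(-31 \right)} - \left(\left(-298 - 355\right) + 0 \left(-6\right)\right)\right)} = \sqrt{-1961 + \left(168 - \left(\left(-298 - 355\right) + 0 \left(-6\right)\right)\right)} = \sqrt{-1961 + \left(168 - \left(-653 + 0\right)\right)} = \sqrt{-1961 + \left(168 - -653\right)} = \sqrt{-1961 + \left(168 + 653\right)} = \sqrt{-1961 + 821} = \sqrt{-1140} = 2 i \sqrt{285}$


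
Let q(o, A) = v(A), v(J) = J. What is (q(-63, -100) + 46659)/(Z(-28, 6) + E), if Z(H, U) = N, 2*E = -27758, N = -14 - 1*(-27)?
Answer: -46559/13866 ≈ -3.3578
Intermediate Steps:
N = 13 (N = -14 + 27 = 13)
q(o, A) = A
E = -13879 (E = (½)*(-27758) = -13879)
Z(H, U) = 13
(q(-63, -100) + 46659)/(Z(-28, 6) + E) = (-100 + 46659)/(13 - 13879) = 46559/(-13866) = 46559*(-1/13866) = -46559/13866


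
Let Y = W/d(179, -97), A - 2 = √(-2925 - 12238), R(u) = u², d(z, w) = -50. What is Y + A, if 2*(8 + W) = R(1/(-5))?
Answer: 5399/2500 + I*√15163 ≈ 2.1596 + 123.14*I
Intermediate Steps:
W = -399/50 (W = -8 + (1/(-5))²/2 = -8 + (-⅕)²/2 = -8 + (½)*(1/25) = -8 + 1/50 = -399/50 ≈ -7.9800)
A = 2 + I*√15163 (A = 2 + √(-2925 - 12238) = 2 + √(-15163) = 2 + I*√15163 ≈ 2.0 + 123.14*I)
Y = 399/2500 (Y = -399/50/(-50) = -399/50*(-1/50) = 399/2500 ≈ 0.15960)
Y + A = 399/2500 + (2 + I*√15163) = 5399/2500 + I*√15163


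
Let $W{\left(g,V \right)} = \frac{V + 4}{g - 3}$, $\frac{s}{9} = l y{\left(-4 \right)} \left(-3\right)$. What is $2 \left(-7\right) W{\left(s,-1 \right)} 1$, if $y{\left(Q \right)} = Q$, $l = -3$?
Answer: $\frac{14}{109} \approx 0.12844$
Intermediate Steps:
$s = -324$ ($s = 9 \left(-3\right) \left(-4\right) \left(-3\right) = 9 \cdot 12 \left(-3\right) = 9 \left(-36\right) = -324$)
$W{\left(g,V \right)} = \frac{4 + V}{-3 + g}$
$2 \left(-7\right) W{\left(s,-1 \right)} 1 = 2 \left(-7\right) \frac{4 - 1}{-3 - 324} \cdot 1 = - 14 \frac{1}{-327} \cdot 3 \cdot 1 = - 14 \left(\left(- \frac{1}{327}\right) 3\right) 1 = \left(-14\right) \left(- \frac{1}{109}\right) 1 = \frac{14}{109} \cdot 1 = \frac{14}{109}$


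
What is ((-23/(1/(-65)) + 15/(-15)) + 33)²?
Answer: 2331729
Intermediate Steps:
((-23/(1/(-65)) + 15/(-15)) + 33)² = ((-23/(-1/65) + 15*(-1/15)) + 33)² = ((-23*(-65) - 1) + 33)² = ((1495 - 1) + 33)² = (1494 + 33)² = 1527² = 2331729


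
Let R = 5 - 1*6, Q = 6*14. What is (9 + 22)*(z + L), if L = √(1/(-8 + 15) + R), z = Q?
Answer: 2604 + 31*I*√42/7 ≈ 2604.0 + 28.7*I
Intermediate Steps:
Q = 84
z = 84
R = -1 (R = 5 - 6 = -1)
L = I*√42/7 (L = √(1/(-8 + 15) - 1) = √(1/7 - 1) = √(⅐ - 1) = √(-6/7) = I*√42/7 ≈ 0.92582*I)
(9 + 22)*(z + L) = (9 + 22)*(84 + I*√42/7) = 31*(84 + I*√42/7) = 2604 + 31*I*√42/7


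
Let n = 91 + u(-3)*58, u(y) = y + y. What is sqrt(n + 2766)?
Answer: sqrt(2509) ≈ 50.090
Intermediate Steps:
u(y) = 2*y
n = -257 (n = 91 + (2*(-3))*58 = 91 - 6*58 = 91 - 348 = -257)
sqrt(n + 2766) = sqrt(-257 + 2766) = sqrt(2509)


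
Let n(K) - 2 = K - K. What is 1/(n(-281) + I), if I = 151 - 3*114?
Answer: -1/189 ≈ -0.0052910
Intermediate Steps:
I = -191 (I = 151 - 342 = -191)
n(K) = 2 (n(K) = 2 + (K - K) = 2 + 0 = 2)
1/(n(-281) + I) = 1/(2 - 191) = 1/(-189) = -1/189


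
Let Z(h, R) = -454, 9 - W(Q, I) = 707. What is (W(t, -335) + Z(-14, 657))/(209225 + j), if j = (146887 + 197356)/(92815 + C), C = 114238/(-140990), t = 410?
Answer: -2512487541504/456323372011045 ≈ -0.0055059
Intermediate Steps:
W(Q, I) = -698 (W(Q, I) = 9 - 1*707 = 9 - 707 = -698)
C = -57119/70495 (C = 114238*(-1/140990) = -57119/70495 ≈ -0.81026)
j = 24267410285/6542936306 (j = (146887 + 197356)/(92815 - 57119/70495) = 344243/(6542936306/70495) = 344243*(70495/6542936306) = 24267410285/6542936306 ≈ 3.7089)
(W(t, -335) + Z(-14, 657))/(209225 + j) = (-698 - 454)/(209225 + 24267410285/6542936306) = -1152/1368970116033135/6542936306 = -1152*6542936306/1368970116033135 = -2512487541504/456323372011045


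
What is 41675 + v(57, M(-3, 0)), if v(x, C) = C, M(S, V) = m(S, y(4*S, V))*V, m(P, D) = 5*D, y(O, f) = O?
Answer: 41675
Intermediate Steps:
M(S, V) = 20*S*V (M(S, V) = (5*(4*S))*V = (20*S)*V = 20*S*V)
41675 + v(57, M(-3, 0)) = 41675 + 20*(-3)*0 = 41675 + 0 = 41675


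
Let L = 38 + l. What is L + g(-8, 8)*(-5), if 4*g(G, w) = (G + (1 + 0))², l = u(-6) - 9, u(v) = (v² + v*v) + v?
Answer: 135/4 ≈ 33.750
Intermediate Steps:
u(v) = v + 2*v² (u(v) = (v² + v²) + v = 2*v² + v = v + 2*v²)
l = 57 (l = -6*(1 + 2*(-6)) - 9 = -6*(1 - 12) - 9 = -6*(-11) - 9 = 66 - 9 = 57)
g(G, w) = (1 + G)²/4 (g(G, w) = (G + (1 + 0))²/4 = (G + 1)²/4 = (1 + G)²/4)
L = 95 (L = 38 + 57 = 95)
L + g(-8, 8)*(-5) = 95 + ((1 - 8)²/4)*(-5) = 95 + ((¼)*(-7)²)*(-5) = 95 + ((¼)*49)*(-5) = 95 + (49/4)*(-5) = 95 - 245/4 = 135/4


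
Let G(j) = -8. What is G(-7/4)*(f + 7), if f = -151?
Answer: 1152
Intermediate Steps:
G(-7/4)*(f + 7) = -8*(-151 + 7) = -8*(-144) = 1152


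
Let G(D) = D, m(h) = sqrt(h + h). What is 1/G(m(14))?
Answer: sqrt(7)/14 ≈ 0.18898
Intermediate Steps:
m(h) = sqrt(2)*sqrt(h) (m(h) = sqrt(2*h) = sqrt(2)*sqrt(h))
1/G(m(14)) = 1/(sqrt(2)*sqrt(14)) = 1/(2*sqrt(7)) = sqrt(7)/14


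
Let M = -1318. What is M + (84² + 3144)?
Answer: 8882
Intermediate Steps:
M + (84² + 3144) = -1318 + (84² + 3144) = -1318 + (7056 + 3144) = -1318 + 10200 = 8882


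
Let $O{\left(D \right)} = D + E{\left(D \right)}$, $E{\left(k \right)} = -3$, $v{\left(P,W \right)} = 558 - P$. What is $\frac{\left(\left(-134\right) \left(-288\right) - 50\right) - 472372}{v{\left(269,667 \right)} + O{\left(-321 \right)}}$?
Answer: $\frac{86766}{7} \approx 12395.0$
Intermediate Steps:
$O{\left(D \right)} = -3 + D$ ($O{\left(D \right)} = D - 3 = -3 + D$)
$\frac{\left(\left(-134\right) \left(-288\right) - 50\right) - 472372}{v{\left(269,667 \right)} + O{\left(-321 \right)}} = \frac{\left(\left(-134\right) \left(-288\right) - 50\right) - 472372}{\left(558 - 269\right) - 324} = \frac{\left(38592 - 50\right) - 472372}{\left(558 - 269\right) - 324} = \frac{38542 - 472372}{289 - 324} = - \frac{433830}{-35} = \left(-433830\right) \left(- \frac{1}{35}\right) = \frac{86766}{7}$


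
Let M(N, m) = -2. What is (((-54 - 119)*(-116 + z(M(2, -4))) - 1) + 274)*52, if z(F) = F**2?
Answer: 1021748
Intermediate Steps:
(((-54 - 119)*(-116 + z(M(2, -4))) - 1) + 274)*52 = (((-54 - 119)*(-116 + (-2)**2) - 1) + 274)*52 = ((-173*(-116 + 4) - 1) + 274)*52 = ((-173*(-112) - 1) + 274)*52 = ((19376 - 1) + 274)*52 = (19375 + 274)*52 = 19649*52 = 1021748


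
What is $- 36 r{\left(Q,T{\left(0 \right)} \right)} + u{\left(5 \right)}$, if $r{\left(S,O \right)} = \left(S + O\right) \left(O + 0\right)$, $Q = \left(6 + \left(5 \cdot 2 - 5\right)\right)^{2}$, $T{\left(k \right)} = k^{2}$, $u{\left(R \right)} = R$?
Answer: $5$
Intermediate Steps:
$Q = 121$ ($Q = \left(6 + \left(10 - 5\right)\right)^{2} = \left(6 + 5\right)^{2} = 11^{2} = 121$)
$r{\left(S,O \right)} = O \left(O + S\right)$ ($r{\left(S,O \right)} = \left(O + S\right) O = O \left(O + S\right)$)
$- 36 r{\left(Q,T{\left(0 \right)} \right)} + u{\left(5 \right)} = - 36 \cdot 0^{2} \left(0^{2} + 121\right) + 5 = - 36 \cdot 0 \left(0 + 121\right) + 5 = - 36 \cdot 0 \cdot 121 + 5 = \left(-36\right) 0 + 5 = 0 + 5 = 5$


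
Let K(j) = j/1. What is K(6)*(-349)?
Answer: -2094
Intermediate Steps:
K(j) = j (K(j) = j*1 = j)
K(6)*(-349) = 6*(-349) = -2094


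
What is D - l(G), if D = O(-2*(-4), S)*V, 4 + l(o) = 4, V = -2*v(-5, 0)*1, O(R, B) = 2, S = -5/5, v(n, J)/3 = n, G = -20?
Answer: 60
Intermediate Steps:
v(n, J) = 3*n
S = -1 (S = -5*⅕ = -1)
V = 30 (V = -6*(-5)*1 = -2*(-15)*1 = 30*1 = 30)
l(o) = 0 (l(o) = -4 + 4 = 0)
D = 60 (D = 2*30 = 60)
D - l(G) = 60 - 1*0 = 60 + 0 = 60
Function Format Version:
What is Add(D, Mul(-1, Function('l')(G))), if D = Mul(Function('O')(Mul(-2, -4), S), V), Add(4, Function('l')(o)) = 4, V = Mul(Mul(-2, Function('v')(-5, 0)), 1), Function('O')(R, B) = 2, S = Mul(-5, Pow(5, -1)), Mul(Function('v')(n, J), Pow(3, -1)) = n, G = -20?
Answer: 60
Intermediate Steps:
Function('v')(n, J) = Mul(3, n)
S = -1 (S = Mul(-5, Rational(1, 5)) = -1)
V = 30 (V = Mul(Mul(-2, Mul(3, -5)), 1) = Mul(Mul(-2, -15), 1) = Mul(30, 1) = 30)
Function('l')(o) = 0 (Function('l')(o) = Add(-4, 4) = 0)
D = 60 (D = Mul(2, 30) = 60)
Add(D, Mul(-1, Function('l')(G))) = Add(60, Mul(-1, 0)) = Add(60, 0) = 60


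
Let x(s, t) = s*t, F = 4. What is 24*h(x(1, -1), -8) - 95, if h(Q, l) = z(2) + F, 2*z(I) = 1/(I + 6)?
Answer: 5/2 ≈ 2.5000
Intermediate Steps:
z(I) = 1/(2*(6 + I)) (z(I) = 1/(2*(I + 6)) = 1/(2*(6 + I)))
h(Q, l) = 65/16 (h(Q, l) = 1/(2*(6 + 2)) + 4 = (1/2)/8 + 4 = (1/2)*(1/8) + 4 = 1/16 + 4 = 65/16)
24*h(x(1, -1), -8) - 95 = 24*(65/16) - 95 = 195/2 - 95 = 5/2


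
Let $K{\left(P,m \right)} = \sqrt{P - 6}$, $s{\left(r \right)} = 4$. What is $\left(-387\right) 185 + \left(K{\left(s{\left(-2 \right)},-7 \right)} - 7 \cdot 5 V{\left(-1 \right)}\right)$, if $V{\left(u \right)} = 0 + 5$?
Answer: $-71770 + i \sqrt{2} \approx -71770.0 + 1.4142 i$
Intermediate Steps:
$K{\left(P,m \right)} = \sqrt{-6 + P}$
$V{\left(u \right)} = 5$
$\left(-387\right) 185 + \left(K{\left(s{\left(-2 \right)},-7 \right)} - 7 \cdot 5 V{\left(-1 \right)}\right) = \left(-387\right) 185 - \left(- \sqrt{-6 + 4} + 7 \cdot 5 \cdot 5\right) = -71595 + \left(\sqrt{-2} - 35 \cdot 5\right) = -71595 + \left(i \sqrt{2} - 175\right) = -71595 - \left(175 - i \sqrt{2}\right) = -71770 + i \sqrt{2}$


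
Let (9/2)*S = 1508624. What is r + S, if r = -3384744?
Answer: -27445448/9 ≈ -3.0495e+6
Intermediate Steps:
S = 3017248/9 (S = (2/9)*1508624 = 3017248/9 ≈ 3.3525e+5)
r + S = -3384744 + 3017248/9 = -27445448/9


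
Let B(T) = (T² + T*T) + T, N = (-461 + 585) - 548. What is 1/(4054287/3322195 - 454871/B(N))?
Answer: -1193093245960/55162180109 ≈ -21.629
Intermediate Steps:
N = -424 (N = 124 - 548 = -424)
B(T) = T + 2*T² (B(T) = (T² + T²) + T = 2*T² + T = T + 2*T²)
1/(4054287/3322195 - 454871/B(N)) = 1/(4054287/3322195 - 454871*(-1/(424*(1 + 2*(-424))))) = 1/(4054287*(1/3322195) - 454871*(-1/(424*(1 - 848)))) = 1/(4054287/3322195 - 454871/((-424*(-847)))) = 1/(4054287/3322195 - 454871/359128) = 1/(-55162180109/1193093245960) = -1193093245960/55162180109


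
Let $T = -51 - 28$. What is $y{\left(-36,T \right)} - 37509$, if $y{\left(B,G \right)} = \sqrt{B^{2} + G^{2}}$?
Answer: $-37509 + \sqrt{7537} \approx -37422.0$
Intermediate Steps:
$T = -79$
$y{\left(-36,T \right)} - 37509 = \sqrt{\left(-36\right)^{2} + \left(-79\right)^{2}} - 37509 = \sqrt{1296 + 6241} - 37509 = \sqrt{7537} - 37509 = -37509 + \sqrt{7537}$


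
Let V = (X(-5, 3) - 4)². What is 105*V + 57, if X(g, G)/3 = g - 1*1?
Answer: 50877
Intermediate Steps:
X(g, G) = -3 + 3*g (X(g, G) = 3*(g - 1*1) = 3*(g - 1) = 3*(-1 + g) = -3 + 3*g)
V = 484 (V = ((-3 + 3*(-5)) - 4)² = ((-3 - 15) - 4)² = (-18 - 4)² = (-22)² = 484)
105*V + 57 = 105*484 + 57 = 50820 + 57 = 50877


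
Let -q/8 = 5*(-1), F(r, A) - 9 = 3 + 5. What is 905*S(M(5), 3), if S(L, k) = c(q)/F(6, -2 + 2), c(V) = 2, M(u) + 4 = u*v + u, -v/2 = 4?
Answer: 1810/17 ≈ 106.47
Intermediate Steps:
v = -8 (v = -2*4 = -8)
F(r, A) = 17 (F(r, A) = 9 + (3 + 5) = 9 + 8 = 17)
q = 40 (q = -40*(-1) = -8*(-5) = 40)
M(u) = -4 - 7*u (M(u) = -4 + (u*(-8) + u) = -4 + (-8*u + u) = -4 - 7*u)
S(L, k) = 2/17
905*S(M(5), 3) = 905*(2/17) = 1810/17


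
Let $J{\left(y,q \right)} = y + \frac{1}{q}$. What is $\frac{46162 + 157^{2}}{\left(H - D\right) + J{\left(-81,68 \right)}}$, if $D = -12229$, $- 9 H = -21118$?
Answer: $\frac{43336332}{8870609} \approx 4.8854$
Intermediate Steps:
$H = \frac{21118}{9}$ ($H = \left(- \frac{1}{9}\right) \left(-21118\right) = \frac{21118}{9} \approx 2346.4$)
$\frac{46162 + 157^{2}}{\left(H - D\right) + J{\left(-81,68 \right)}} = \frac{46162 + 157^{2}}{\left(\frac{21118}{9} - -12229\right) - \left(81 - \frac{1}{68}\right)} = \frac{46162 + 24649}{\left(\frac{21118}{9} + 12229\right) + \left(-81 + \frac{1}{68}\right)} = \frac{70811}{\frac{131179}{9} - \frac{5507}{68}} = \frac{70811}{\frac{8870609}{612}} = 70811 \cdot \frac{612}{8870609} = \frac{43336332}{8870609}$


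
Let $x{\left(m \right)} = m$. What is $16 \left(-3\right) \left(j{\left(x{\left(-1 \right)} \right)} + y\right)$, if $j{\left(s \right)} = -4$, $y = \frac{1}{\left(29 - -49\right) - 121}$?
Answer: $\frac{8304}{43} \approx 193.12$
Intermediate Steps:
$y = - \frac{1}{43}$ ($y = \frac{1}{\left(29 + 49\right) - 121} = \frac{1}{78 - 121} = \frac{1}{-43} = - \frac{1}{43} \approx -0.023256$)
$16 \left(-3\right) \left(j{\left(x{\left(-1 \right)} \right)} + y\right) = 16 \left(-3\right) \left(-4 - \frac{1}{43}\right) = \left(-48\right) \left(- \frac{173}{43}\right) = \frac{8304}{43}$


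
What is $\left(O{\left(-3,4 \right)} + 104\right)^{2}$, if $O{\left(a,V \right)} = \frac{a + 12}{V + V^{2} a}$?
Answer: $\frac{20857489}{1936} \approx 10774.0$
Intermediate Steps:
$O{\left(a,V \right)} = \frac{12 + a}{V + a V^{2}}$
$\left(O{\left(-3,4 \right)} + 104\right)^{2} = \left(\frac{12 - 3}{4 \left(1 + 4 \left(-3\right)\right)} + 104\right)^{2} = \left(\frac{1}{4} \frac{1}{1 - 12} \cdot 9 + 104\right)^{2} = \left(\frac{1}{4} \frac{1}{-11} \cdot 9 + 104\right)^{2} = \left(\frac{1}{4} \left(- \frac{1}{11}\right) 9 + 104\right)^{2} = \left(- \frac{9}{44} + 104\right)^{2} = \left(\frac{4567}{44}\right)^{2} = \frac{20857489}{1936}$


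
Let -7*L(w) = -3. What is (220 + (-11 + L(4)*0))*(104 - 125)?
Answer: -4389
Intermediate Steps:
L(w) = 3/7 (L(w) = -1/7*(-3) = 3/7)
(220 + (-11 + L(4)*0))*(104 - 125) = (220 + (-11 + (3/7)*0))*(104 - 125) = (220 + (-11 + 0))*(-21) = (220 - 11)*(-21) = 209*(-21) = -4389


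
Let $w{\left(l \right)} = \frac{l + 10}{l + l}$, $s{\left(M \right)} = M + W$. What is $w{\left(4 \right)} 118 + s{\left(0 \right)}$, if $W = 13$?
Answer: $\frac{439}{2} \approx 219.5$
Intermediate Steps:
$s{\left(M \right)} = 13 + M$ ($s{\left(M \right)} = M + 13 = 13 + M$)
$w{\left(l \right)} = \frac{10 + l}{2 l}$
$w{\left(4 \right)} 118 + s{\left(0 \right)} = \frac{10 + 4}{2 \cdot 4} \cdot 118 + \left(13 + 0\right) = \frac{1}{2} \cdot \frac{1}{4} \cdot 14 \cdot 118 + 13 = \frac{7}{4} \cdot 118 + 13 = \frac{413}{2} + 13 = \frac{439}{2}$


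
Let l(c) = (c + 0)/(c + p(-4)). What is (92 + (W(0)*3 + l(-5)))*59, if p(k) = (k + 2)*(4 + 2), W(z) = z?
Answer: 92571/17 ≈ 5445.4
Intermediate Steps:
p(k) = 12 + 6*k (p(k) = (2 + k)*6 = 12 + 6*k)
l(c) = c/(-12 + c) (l(c) = (c + 0)/(c + (12 + 6*(-4))) = c/(c + (12 - 24)) = c/(c - 12) = c/(-12 + c))
(92 + (W(0)*3 + l(-5)))*59 = (92 + (0*3 - 5/(-12 - 5)))*59 = (92 + (0 - 5/(-17)))*59 = (92 + (0 - 5*(-1/17)))*59 = (92 + (0 + 5/17))*59 = (92 + 5/17)*59 = (1569/17)*59 = 92571/17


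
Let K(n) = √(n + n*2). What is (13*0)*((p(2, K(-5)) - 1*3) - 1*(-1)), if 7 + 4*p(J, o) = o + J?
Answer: 0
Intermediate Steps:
K(n) = √3*√n (K(n) = √(n + 2*n) = √(3*n) = √3*√n)
p(J, o) = -7/4 + J/4 + o/4 (p(J, o) = -7/4 + (o + J)/4 = -7/4 + (J + o)/4 = -7/4 + (J/4 + o/4) = -7/4 + J/4 + o/4)
(13*0)*((p(2, K(-5)) - 1*3) - 1*(-1)) = (13*0)*(((-7/4 + (¼)*2 + (√3*√(-5))/4) - 1*3) - 1*(-1)) = 0*(((-7/4 + ½ + (√3*(I*√5))/4) - 3) + 1) = 0*(((-7/4 + ½ + (I*√15)/4) - 3) + 1) = 0*(((-7/4 + ½ + I*√15/4) - 3) + 1) = 0*(((-5/4 + I*√15/4) - 3) + 1) = 0*((-17/4 + I*√15/4) + 1) = 0*(-13/4 + I*√15/4) = 0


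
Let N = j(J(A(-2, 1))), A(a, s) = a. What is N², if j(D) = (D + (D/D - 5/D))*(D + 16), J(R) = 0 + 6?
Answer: 165649/9 ≈ 18405.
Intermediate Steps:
J(R) = 6
j(D) = (16 + D)*(1 + D - 5/D) (j(D) = (D + (1 - 5/D))*(16 + D) = (1 + D - 5/D)*(16 + D) = (16 + D)*(1 + D - 5/D))
N = 407/3 (N = 11 + 6² - 80/6 + 17*6 = 11 + 36 - 80*⅙ + 102 = 11 + 36 - 40/3 + 102 = 407/3 ≈ 135.67)
N² = (407/3)² = 165649/9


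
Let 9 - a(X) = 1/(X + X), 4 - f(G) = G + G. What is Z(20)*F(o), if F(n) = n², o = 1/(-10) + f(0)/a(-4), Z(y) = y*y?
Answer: 244036/5329 ≈ 45.794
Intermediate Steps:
f(G) = 4 - 2*G (f(G) = 4 - (G + G) = 4 - 2*G)
a(X) = 9 - 1/(2*X) (a(X) = 9 - 1/(X + X) = 9 - 1/(2*X))
Z(y) = y²
o = 247/730 (o = 1/(-10) + (4 - 2*0)/(9 - ½/(-4)) = 1*(-⅒) + (4 + 0)/(9 - ½*(-¼)) = -⅒ + 4/(9 + ⅛) = -⅒ + 4/(73/8) = -⅒ + 4*(8/73) = -⅒ + 32/73 = 247/730 ≈ 0.33836)
Z(20)*F(o) = 20²*(247/730)² = 400*(61009/532900) = 244036/5329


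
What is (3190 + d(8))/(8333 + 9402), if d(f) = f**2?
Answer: 3254/17735 ≈ 0.18348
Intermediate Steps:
(3190 + d(8))/(8333 + 9402) = (3190 + 8**2)/(8333 + 9402) = (3190 + 64)/17735 = 3254*(1/17735) = 3254/17735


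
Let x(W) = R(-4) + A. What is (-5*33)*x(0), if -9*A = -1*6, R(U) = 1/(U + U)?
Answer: -715/8 ≈ -89.375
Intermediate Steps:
R(U) = 1/(2*U)
A = ⅔ (A = -(-1)*6/9 = -⅑*(-6) = ⅔ ≈ 0.66667)
x(W) = 13/24 (x(W) = (½)/(-4) + ⅔ = (½)*(-¼) + ⅔ = -⅛ + ⅔ = 13/24)
(-5*33)*x(0) = -5*33*(13/24) = -165*13/24 = -715/8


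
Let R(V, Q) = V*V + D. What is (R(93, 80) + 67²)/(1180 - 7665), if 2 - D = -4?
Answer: -13144/6485 ≈ -2.0268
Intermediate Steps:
D = 6 (D = 2 - 1*(-4) = 2 + 4 = 6)
R(V, Q) = 6 + V² (R(V, Q) = V*V + 6 = V² + 6 = 6 + V²)
(R(93, 80) + 67²)/(1180 - 7665) = ((6 + 93²) + 67²)/(1180 - 7665) = ((6 + 8649) + 4489)/(-6485) = (8655 + 4489)*(-1/6485) = 13144*(-1/6485) = -13144/6485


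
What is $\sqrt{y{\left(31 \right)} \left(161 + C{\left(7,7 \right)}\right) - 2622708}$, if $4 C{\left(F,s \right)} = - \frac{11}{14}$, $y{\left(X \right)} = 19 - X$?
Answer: $\frac{163 i \sqrt{19362}}{14} \approx 1620.1 i$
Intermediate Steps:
$C{\left(F,s \right)} = - \frac{11}{56}$ ($C{\left(F,s \right)} = \frac{\left(-11\right) \frac{1}{14}}{4} = \frac{1}{4} \left(- \frac{11}{14}\right) = - \frac{11}{56}$)
$\sqrt{y{\left(31 \right)} \left(161 + C{\left(7,7 \right)}\right) - 2622708} = \sqrt{\left(19 - 31\right) \left(161 - \frac{11}{56}\right) - 2622708} = \sqrt{\left(19 - 31\right) \frac{9005}{56} - 2622708} = \sqrt{\left(-12\right) \frac{9005}{56} - 2622708} = \sqrt{- \frac{27015}{14} - 2622708} = \sqrt{- \frac{36744927}{14}} = \frac{163 i \sqrt{19362}}{14}$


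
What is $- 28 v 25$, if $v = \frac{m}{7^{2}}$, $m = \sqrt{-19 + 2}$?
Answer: $- \frac{100 i \sqrt{17}}{7} \approx - 58.901 i$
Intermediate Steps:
$m = i \sqrt{17}$ ($m = \sqrt{-17} = i \sqrt{17} \approx 4.1231 i$)
$v = \frac{i \sqrt{17}}{49}$ ($v = \frac{i \sqrt{17}}{7^{2}} = \frac{i \sqrt{17}}{49} \approx 0.084145 i$)
$- 28 v 25 = - 28 \frac{i \sqrt{17}}{49} \cdot 25 = - \frac{4 i \sqrt{17}}{7} \cdot 25 = - \frac{100 i \sqrt{17}}{7}$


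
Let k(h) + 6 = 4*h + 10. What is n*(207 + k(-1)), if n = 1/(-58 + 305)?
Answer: 207/247 ≈ 0.83806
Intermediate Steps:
n = 1/247 ≈ 0.0040486
k(h) = 4 + 4*h (k(h) = -6 + (4*h + 10) = -6 + (10 + 4*h) = 4 + 4*h)
n*(207 + k(-1)) = (207 + (4 + 4*(-1)))/247 = (207 + (4 - 4))/247 = (207 + 0)/247 = (1/247)*207 = 207/247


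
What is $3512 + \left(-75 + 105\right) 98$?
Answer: $6452$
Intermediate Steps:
$3512 + \left(-75 + 105\right) 98 = 3512 + 30 \cdot 98 = 3512 + 2940 = 6452$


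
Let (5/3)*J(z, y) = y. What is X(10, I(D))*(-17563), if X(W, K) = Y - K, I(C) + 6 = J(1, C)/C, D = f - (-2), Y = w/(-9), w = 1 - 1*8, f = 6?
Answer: -4882514/45 ≈ -1.0850e+5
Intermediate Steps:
w = -7 (w = 1 - 8 = -7)
J(z, y) = 3*y/5
Y = 7/9 (Y = -7/(-9) = -7*(-1/9) = 7/9 ≈ 0.77778)
D = 8 (D = 6 - (-2) = 6 - 1*(-2) = 6 + 2 = 8)
I(C) = -27/5 (I(C) = -6 + (3*C/5)/C = -6 + 3/5 = -27/5)
X(W, K) = 7/9 - K
X(10, I(D))*(-17563) = (7/9 - 1*(-27/5))*(-17563) = (7/9 + 27/5)*(-17563) = (278/45)*(-17563) = -4882514/45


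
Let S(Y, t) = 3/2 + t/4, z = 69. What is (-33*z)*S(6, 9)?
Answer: -34155/4 ≈ -8538.8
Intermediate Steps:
S(Y, t) = 3/2 + t/4 (S(Y, t) = 3*(1/2) + t*(1/4) = 3/2 + t/4)
(-33*z)*S(6, 9) = (-33*69)*(3/2 + (1/4)*9) = -2277*(3/2 + 9/4) = -2277*15/4 = -34155/4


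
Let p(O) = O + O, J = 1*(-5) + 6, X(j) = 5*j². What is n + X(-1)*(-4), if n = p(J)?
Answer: -18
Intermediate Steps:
J = 1 (J = -5 + 6 = 1)
p(O) = 2*O
n = 2 (n = 2*1 = 2)
n + X(-1)*(-4) = 2 + (5*(-1)²)*(-4) = 2 + (5*1)*(-4) = 2 + 5*(-4) = 2 - 20 = -18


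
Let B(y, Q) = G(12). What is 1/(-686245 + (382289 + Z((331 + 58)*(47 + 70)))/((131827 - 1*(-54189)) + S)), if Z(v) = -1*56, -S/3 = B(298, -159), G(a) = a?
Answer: -185980/127627462867 ≈ -1.4572e-6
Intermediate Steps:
B(y, Q) = 12
S = -36 (S = -3*12 = -36)
Z(v) = -56
1/(-686245 + (382289 + Z((331 + 58)*(47 + 70)))/((131827 - 1*(-54189)) + S)) = 1/(-686245 + (382289 - 56)/((131827 - 1*(-54189)) - 36)) = 1/(-686245 + 382233/((131827 + 54189) - 36)) = 1/(-686245 + 382233/(186016 - 36)) = 1/(-686245 + 382233/185980) = 1/(-127627462867/185980) = -185980/127627462867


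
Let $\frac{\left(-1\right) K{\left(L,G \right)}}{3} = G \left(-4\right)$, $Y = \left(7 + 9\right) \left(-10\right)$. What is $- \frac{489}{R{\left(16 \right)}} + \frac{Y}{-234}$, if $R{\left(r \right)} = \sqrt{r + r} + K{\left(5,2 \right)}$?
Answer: $- \frac{166199}{7956} + \frac{489 \sqrt{2}}{136} \approx -15.805$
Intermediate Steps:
$Y = -160$ ($Y = 16 \left(-10\right) = -160$)
$K{\left(L,G \right)} = 12 G$ ($K{\left(L,G \right)} = - 3 G \left(-4\right) = - 3 \left(- 4 G\right) = 12 G$)
$R{\left(r \right)} = 24 + \sqrt{2} \sqrt{r}$ ($R{\left(r \right)} = \sqrt{r + r} + 12 \cdot 2 = \sqrt{2 r} + 24 = \sqrt{2} \sqrt{r} + 24 = 24 + \sqrt{2} \sqrt{r}$)
$- \frac{489}{R{\left(16 \right)}} + \frac{Y}{-234} = - \frac{489}{24 + \sqrt{2} \sqrt{16}} - \frac{160}{-234} = - \frac{489}{24 + \sqrt{2} \cdot 4} - - \frac{80}{117} = - \frac{489}{24 + 4 \sqrt{2}} + \frac{80}{117} = \frac{80}{117} - \frac{489}{24 + 4 \sqrt{2}}$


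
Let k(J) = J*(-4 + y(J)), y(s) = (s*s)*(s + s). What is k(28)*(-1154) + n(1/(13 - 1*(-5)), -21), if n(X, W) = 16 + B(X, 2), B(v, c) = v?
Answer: -25532942111/18 ≈ -1.4185e+9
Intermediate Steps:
y(s) = 2*s**3 (y(s) = s**2*(2*s) = 2*s**3)
n(X, W) = 16 + X
k(J) = J*(-4 + 2*J**3)
k(28)*(-1154) + n(1/(13 - 1*(-5)), -21) = (2*28*(-2 + 28**3))*(-1154) + (16 + 1/(13 - 1*(-5))) = (2*28*(-2 + 21952))*(-1154) + (16 + 1/(13 + 5)) = (2*28*21950)*(-1154) + (16 + 1/18) = 1229200*(-1154) + (16 + 1/18) = -1418496800 + 289/18 = -25532942111/18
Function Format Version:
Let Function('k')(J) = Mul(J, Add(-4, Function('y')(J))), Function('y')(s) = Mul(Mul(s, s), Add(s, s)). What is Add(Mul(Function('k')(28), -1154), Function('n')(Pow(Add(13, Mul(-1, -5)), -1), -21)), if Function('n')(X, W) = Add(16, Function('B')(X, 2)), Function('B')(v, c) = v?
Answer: Rational(-25532942111, 18) ≈ -1.4185e+9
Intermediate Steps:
Function('y')(s) = Mul(2, Pow(s, 3)) (Function('y')(s) = Mul(Pow(s, 2), Mul(2, s)) = Mul(2, Pow(s, 3)))
Function('n')(X, W) = Add(16, X)
Function('k')(J) = Mul(J, Add(-4, Mul(2, Pow(J, 3))))
Add(Mul(Function('k')(28), -1154), Function('n')(Pow(Add(13, Mul(-1, -5)), -1), -21)) = Add(Mul(Mul(2, 28, Add(-2, Pow(28, 3))), -1154), Add(16, Pow(Add(13, Mul(-1, -5)), -1))) = Add(Mul(Mul(2, 28, Add(-2, 21952)), -1154), Add(16, Pow(Add(13, 5), -1))) = Add(Mul(Mul(2, 28, 21950), -1154), Add(16, Pow(18, -1))) = Add(Mul(1229200, -1154), Add(16, Rational(1, 18))) = Add(-1418496800, Rational(289, 18)) = Rational(-25532942111, 18)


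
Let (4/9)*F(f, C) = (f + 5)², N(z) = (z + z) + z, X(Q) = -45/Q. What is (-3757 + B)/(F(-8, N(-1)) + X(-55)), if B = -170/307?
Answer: -16919012/94863 ≈ -178.35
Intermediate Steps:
N(z) = 3*z (N(z) = 2*z + z = 3*z)
B = -170/307 (B = -170*1/307 = -170/307 ≈ -0.55375)
F(f, C) = 9*(5 + f)²/4 (F(f, C) = 9*(f + 5)²/4 = 9*(5 + f)²/4)
(-3757 + B)/(F(-8, N(-1)) + X(-55)) = (-3757 - 170/307)/(9*(5 - 8)²/4 - 45/(-55)) = -1153569/(307*((9/4)*(-3)² - 45*(-1/55))) = -1153569/(307*((9/4)*9 + 9/11)) = -1153569/(307*(81/4 + 9/11)) = -1153569/(307*927/44) = -1153569/307*44/927 = -16919012/94863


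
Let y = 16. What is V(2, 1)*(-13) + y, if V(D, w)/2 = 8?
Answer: -192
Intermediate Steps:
V(D, w) = 16 (V(D, w) = 2*8 = 16)
V(2, 1)*(-13) + y = 16*(-13) + 16 = -208 + 16 = -192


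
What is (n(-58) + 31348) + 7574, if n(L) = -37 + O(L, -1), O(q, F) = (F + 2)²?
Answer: 38886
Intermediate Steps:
O(q, F) = (2 + F)²
n(L) = -36 (n(L) = -37 + (2 - 1)² = -37 + 1² = -37 + 1 = -36)
(n(-58) + 31348) + 7574 = (-36 + 31348) + 7574 = 31312 + 7574 = 38886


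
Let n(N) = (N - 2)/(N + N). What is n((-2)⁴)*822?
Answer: 2877/8 ≈ 359.63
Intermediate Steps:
n(N) = (-2 + N)/(2*N) (n(N) = (-2 + N)/((2*N)) = (1/(2*N))*(-2 + N) = (-2 + N)/(2*N))
n((-2)⁴)*822 = ((-2 + (-2)⁴)/(2*((-2)⁴)))*822 = ((½)*(-2 + 16)/16)*822 = ((½)*(1/16)*14)*822 = (7/16)*822 = 2877/8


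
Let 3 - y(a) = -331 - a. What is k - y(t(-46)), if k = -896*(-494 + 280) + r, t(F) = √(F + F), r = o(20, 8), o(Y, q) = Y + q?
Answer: 191438 - 2*I*√23 ≈ 1.9144e+5 - 9.5917*I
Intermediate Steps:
r = 28 (r = 20 + 8 = 28)
t(F) = √2*√F (t(F) = √(2*F) = √2*√F)
k = 191772 (k = -896*(-494 + 280) + 28 = -896*(-214) + 28 = 191744 + 28 = 191772)
y(a) = 334 + a (y(a) = 3 - (-331 - a) = 3 + (331 + a) = 334 + a)
k - y(t(-46)) = 191772 - (334 + √2*√(-46)) = 191772 - (334 + √2*(I*√46)) = 191772 - (334 + 2*I*√23) = 191772 + (-334 - 2*I*√23) = 191438 - 2*I*√23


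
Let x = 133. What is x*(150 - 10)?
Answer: 18620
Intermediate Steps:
x*(150 - 10) = 133*(150 - 10) = 133*140 = 18620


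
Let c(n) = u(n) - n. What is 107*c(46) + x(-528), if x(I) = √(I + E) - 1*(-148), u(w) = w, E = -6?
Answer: 148 + I*√534 ≈ 148.0 + 23.108*I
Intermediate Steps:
c(n) = 0 (c(n) = n - n = 0)
x(I) = 148 + √(-6 + I) (x(I) = √(I - 6) - 1*(-148) = √(-6 + I) + 148 = 148 + √(-6 + I))
107*c(46) + x(-528) = 107*0 + (148 + √(-6 - 528)) = 0 + (148 + √(-534)) = 0 + (148 + I*√534) = 148 + I*√534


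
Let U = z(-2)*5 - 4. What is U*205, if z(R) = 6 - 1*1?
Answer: 4305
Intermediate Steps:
z(R) = 5 (z(R) = 6 - 1 = 5)
U = 21 (U = 5*5 - 4 = 25 - 4 = 21)
U*205 = 21*205 = 4305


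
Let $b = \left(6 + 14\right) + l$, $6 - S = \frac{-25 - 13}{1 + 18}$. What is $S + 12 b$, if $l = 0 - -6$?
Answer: $320$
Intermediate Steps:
$l = 6$ ($l = 0 + 6 = 6$)
$S = 8$ ($S = 6 - \frac{-25 - 13}{1 + 18} = 6 - - \frac{38}{19} = 6 - \left(-38\right) \frac{1}{19} = 6 - -2 = 6 + 2 = 8$)
$b = 26$ ($b = \left(6 + 14\right) + 6 = 20 + 6 = 26$)
$S + 12 b = 8 + 12 \cdot 26 = 8 + 312 = 320$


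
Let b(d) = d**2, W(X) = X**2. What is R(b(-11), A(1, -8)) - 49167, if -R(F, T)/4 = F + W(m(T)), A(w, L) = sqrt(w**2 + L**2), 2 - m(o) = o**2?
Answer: -65527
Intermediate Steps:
m(o) = 2 - o**2
A(w, L) = sqrt(L**2 + w**2)
R(F, T) = -4*F - 4*(2 - T**2)**2 (R(F, T) = -4*(F + (2 - T**2)**2) = -4*F - 4*(2 - T**2)**2)
R(b(-11), A(1, -8)) - 49167 = (-4*(-11)**2 - 4*(-2 + (sqrt((-8)**2 + 1**2))**2)**2) - 49167 = (-4*121 - 4*(-2 + (sqrt(64 + 1))**2)**2) - 49167 = (-484 - 4*(-2 + (sqrt(65))**2)**2) - 49167 = (-484 - 4*(-2 + 65)**2) - 49167 = (-484 - 4*63**2) - 49167 = (-484 - 4*3969) - 49167 = (-484 - 15876) - 49167 = -16360 - 49167 = -65527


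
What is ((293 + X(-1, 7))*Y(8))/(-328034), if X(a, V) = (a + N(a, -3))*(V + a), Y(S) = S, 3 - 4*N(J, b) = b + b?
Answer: -1202/164017 ≈ -0.0073285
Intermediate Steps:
N(J, b) = 3/4 - b/2 (N(J, b) = 3/4 - (b + b)/4 = 3/4 - b/2)
X(a, V) = (9/4 + a)*(V + a) (X(a, V) = (a + (3/4 - 1/2*(-3)))*(V + a) = (a + (3/4 + 3/2))*(V + a) = (a + 9/4)*(V + a) = (9/4 + a)*(V + a))
((293 + X(-1, 7))*Y(8))/(-328034) = ((293 + ((-1)**2 + (9/4)*7 + (9/4)*(-1) + 7*(-1)))*8)/(-328034) = ((293 + (1 + 63/4 - 9/4 - 7))*8)*(-1/328034) = ((293 + 15/2)*8)*(-1/328034) = ((601/2)*8)*(-1/328034) = 2404*(-1/328034) = -1202/164017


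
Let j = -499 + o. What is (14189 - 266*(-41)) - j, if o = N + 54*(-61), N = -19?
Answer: 28907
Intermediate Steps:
o = -3313 (o = -19 + 54*(-61) = -19 - 3294 = -3313)
j = -3812 (j = -499 - 3313 = -3812)
(14189 - 266*(-41)) - j = (14189 - 266*(-41)) - 1*(-3812) = (14189 - 1*(-10906)) + 3812 = (14189 + 10906) + 3812 = 25095 + 3812 = 28907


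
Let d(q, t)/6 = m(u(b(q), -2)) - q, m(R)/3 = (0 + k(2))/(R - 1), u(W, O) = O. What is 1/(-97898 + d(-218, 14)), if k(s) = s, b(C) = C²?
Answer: -1/96602 ≈ -1.0352e-5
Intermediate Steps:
m(R) = 6/(-1 + R) (m(R) = 3*((0 + 2)/(R - 1)) = 3*(2/(-1 + R)) = 6/(-1 + R))
d(q, t) = -12 - 6*q (d(q, t) = 6*(6/(-1 - 2) - q) = 6*(6/(-3) - q) = 6*(6*(-⅓) - q) = 6*(-2 - q) = -12 - 6*q)
1/(-97898 + d(-218, 14)) = 1/(-97898 + (-12 - 6*(-218))) = 1/(-97898 + (-12 + 1308)) = 1/(-97898 + 1296) = 1/(-96602) = -1/96602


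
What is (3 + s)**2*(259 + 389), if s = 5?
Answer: 41472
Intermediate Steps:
(3 + s)**2*(259 + 389) = (3 + 5)**2*(259 + 389) = 8**2*648 = 64*648 = 41472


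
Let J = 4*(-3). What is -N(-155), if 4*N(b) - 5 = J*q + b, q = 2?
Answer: 87/2 ≈ 43.500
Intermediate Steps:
J = -12
N(b) = -19/4 + b/4 (N(b) = 5/4 + (-12*2 + b)/4 = 5/4 + (-24 + b)/4 = 5/4 + (-6 + b/4) = -19/4 + b/4)
-N(-155) = -(-19/4 + (¼)*(-155)) = -(-19/4 - 155/4) = -1*(-87/2) = 87/2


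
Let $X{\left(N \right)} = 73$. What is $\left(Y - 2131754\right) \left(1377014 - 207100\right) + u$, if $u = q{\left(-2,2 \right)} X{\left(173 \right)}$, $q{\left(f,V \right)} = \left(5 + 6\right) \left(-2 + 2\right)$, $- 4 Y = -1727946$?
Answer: $-1988581794995$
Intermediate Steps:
$Y = \frac{863973}{2}$ ($Y = \left(- \frac{1}{4}\right) \left(-1727946\right) = \frac{863973}{2} \approx 4.3199 \cdot 10^{5}$)
$q{\left(f,V \right)} = 0$ ($q{\left(f,V \right)} = 11 \cdot 0 = 0$)
$u = 0$ ($u = 0 \cdot 73 = 0$)
$\left(Y - 2131754\right) \left(1377014 - 207100\right) + u = \left(\frac{863973}{2} - 2131754\right) \left(1377014 - 207100\right) + 0 = \left(- \frac{3399535}{2}\right) 1169914 + 0 = -1988581794995 + 0 = -1988581794995$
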